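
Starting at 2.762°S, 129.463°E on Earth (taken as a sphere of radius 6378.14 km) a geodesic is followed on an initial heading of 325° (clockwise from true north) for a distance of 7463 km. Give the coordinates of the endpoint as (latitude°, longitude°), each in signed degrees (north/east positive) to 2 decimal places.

47.27°, 78.35°

Angular distance δ = d/R = 7463/6378.14 = 1.17009 rad; initial bearing θ = 5.6723 rad.
sin φ₂ = sin φ₁ cos δ + cos φ₁ sin δ cos θ = (-0.0482)(0.3901) + (0.9988)(0.9208)(0.8192) = 0.7346, so φ₂ = 47.27°.
Δλ = atan2(sin θ sin δ cos φ₁, cos δ − sin φ₁ sin φ₂) = atan2(-0.5275, 0.4255) = -51.113°.
λ₂ = 129.463° − 51.113° = 78.35°.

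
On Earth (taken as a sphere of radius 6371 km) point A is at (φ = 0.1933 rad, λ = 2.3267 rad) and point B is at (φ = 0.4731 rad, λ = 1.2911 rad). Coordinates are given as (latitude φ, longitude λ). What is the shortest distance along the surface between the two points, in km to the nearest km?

With latitudes φ₁ = 11.075°, φ₂ = 27.107° and longitude difference Δλ = -59.336°:
cos c = sin φ₁ sin φ₂ + cos φ₁ cos φ₂ cos Δλ = (0.1921)(0.4556) + (0.9814)(0.8902)(0.5100) = 0.53306,
so c = arccos(0.53306) = 1.00858 rad.
Distance = R·c = 6371 × 1.0086 ≈ 6426 km.

6426 km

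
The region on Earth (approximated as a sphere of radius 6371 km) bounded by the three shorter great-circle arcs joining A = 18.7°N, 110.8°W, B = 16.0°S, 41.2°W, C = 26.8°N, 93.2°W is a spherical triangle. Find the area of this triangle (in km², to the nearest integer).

Side lengths (central angles): a = 1.1550, b = 0.3161, c = 1.3397 rad; semiperimeter s = 1.4054.
By l'Huilier's theorem, tan(E/4) = √[tan(s/2) tan((s−a)/2) tan((s−b)/2) tan((s−c)/2)], giving spherical excess E = 0.1841 rad.
Area = E·R² = 0.1841 × (6371)² ≈ 7472499 km².

7472499 km²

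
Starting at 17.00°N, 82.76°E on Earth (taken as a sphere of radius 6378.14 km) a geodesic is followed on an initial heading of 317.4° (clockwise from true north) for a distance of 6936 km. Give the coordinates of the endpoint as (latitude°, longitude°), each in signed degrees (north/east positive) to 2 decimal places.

Angular distance δ = d/R = 6936/6378.14 = 1.08746 rad; initial bearing θ = 5.5397 rad.
sin φ₂ = sin φ₁ cos δ + cos φ₁ sin δ cos θ = (0.2924)(0.4647) + (0.9563)(0.8855)(0.7361) = 0.7592, so φ₂ = 49.39°.
Δλ = atan2(sin θ sin δ cos φ₁, cos δ − sin φ₁ sin φ₂) = atan2(-0.5732, 0.2428) = -67.044°.
λ₂ = 82.760° − 67.044° = 15.72°.

49.39°, 15.72°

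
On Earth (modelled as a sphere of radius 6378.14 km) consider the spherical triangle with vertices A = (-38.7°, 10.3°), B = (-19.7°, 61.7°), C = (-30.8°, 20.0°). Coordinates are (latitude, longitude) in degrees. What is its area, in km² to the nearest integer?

1908824 km²

Side lengths (central angles): a = 0.6819, b = 0.1956, c = 0.8377 rad; semiperimeter s = 0.8576.
By l'Huilier's theorem, tan(E/4) = √[tan(s/2) tan((s−a)/2) tan((s−b)/2) tan((s−c)/2)], giving spherical excess E = 0.0469 rad.
Area = E·R² = 0.0469 × (6378.14)² ≈ 1908824 km².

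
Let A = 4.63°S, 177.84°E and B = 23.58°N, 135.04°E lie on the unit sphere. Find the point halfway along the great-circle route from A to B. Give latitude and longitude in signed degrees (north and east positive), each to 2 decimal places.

10.16°, 157.38°

Central angle δ = 0.8789 rad. Interpolating on the sphere with fraction f = 0.5:
P = [sin((1−f)δ)·A + sin(fδ)·B] / sin δ = 0.5525·A + 0.5525·B in Cartesian coordinates,
giving P = (-0.9086, 0.3786, 0.1764), i.e. latitude 10.16°, longitude 157.38°.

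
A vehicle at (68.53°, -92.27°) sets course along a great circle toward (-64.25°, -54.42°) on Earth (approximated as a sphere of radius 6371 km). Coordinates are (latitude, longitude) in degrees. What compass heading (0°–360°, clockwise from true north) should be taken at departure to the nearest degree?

158°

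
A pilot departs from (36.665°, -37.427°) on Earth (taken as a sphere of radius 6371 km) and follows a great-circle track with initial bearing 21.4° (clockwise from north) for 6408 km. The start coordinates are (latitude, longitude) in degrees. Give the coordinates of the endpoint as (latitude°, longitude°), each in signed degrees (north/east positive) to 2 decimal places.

Angular distance δ = d/R = 6408/6371 = 1.00581 rad; initial bearing θ = 0.3735 rad.
sin φ₂ = sin φ₁ cos δ + cos φ₁ sin δ cos θ = (0.5971)(0.5354) + (0.8021)(0.8446)(0.9311) = 0.9505, so φ₂ = 71.89°.
Δλ = atan2(sin θ sin δ cos φ₁, cos δ − sin φ₁ sin φ₂) = atan2(0.2472, -0.0322) = 97.413°.
λ₂ = -37.427° + 97.413° = 59.99°.

71.89°, 59.99°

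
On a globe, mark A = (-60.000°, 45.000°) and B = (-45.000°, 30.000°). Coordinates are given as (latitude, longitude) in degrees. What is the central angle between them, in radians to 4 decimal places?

0.3049 rad

Let φ₁ = -1.0472 rad, φ₂ = -0.7854 rad, and Δλ = -0.2618 rad.
cos c = sin φ₁ sin φ₂ + cos φ₁ cos φ₂ cos Δλ = (-0.8660)(-0.7071) + (0.5000)(0.7071)(0.9659) = 0.95388,
so c = arccos(0.95388) = 0.30489 rad.
So the angular separation is 0.3049 rad.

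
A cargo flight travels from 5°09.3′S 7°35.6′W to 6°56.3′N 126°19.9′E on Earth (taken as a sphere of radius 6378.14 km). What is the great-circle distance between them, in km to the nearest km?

14935 km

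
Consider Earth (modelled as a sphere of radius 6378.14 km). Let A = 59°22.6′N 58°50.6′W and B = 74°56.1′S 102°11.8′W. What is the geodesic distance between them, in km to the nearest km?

15282 km

With latitudes φ₁ = 59.377°, φ₂ = -74.935° and longitude difference Δλ = -43.353°:
cos c = sin φ₁ sin φ₂ + cos φ₁ cos φ₂ cos Δλ = (0.8605)(-0.9656) + (0.5094)(0.2599)(0.7271) = -0.73469,
so c = arccos(-0.73469) = 2.39600 rad.
Distance = R·c = 6378.14 × 2.3960 ≈ 15282 km.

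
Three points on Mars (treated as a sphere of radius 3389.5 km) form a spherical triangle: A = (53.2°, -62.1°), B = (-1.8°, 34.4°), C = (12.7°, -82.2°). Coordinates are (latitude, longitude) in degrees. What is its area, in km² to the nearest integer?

10333316 km²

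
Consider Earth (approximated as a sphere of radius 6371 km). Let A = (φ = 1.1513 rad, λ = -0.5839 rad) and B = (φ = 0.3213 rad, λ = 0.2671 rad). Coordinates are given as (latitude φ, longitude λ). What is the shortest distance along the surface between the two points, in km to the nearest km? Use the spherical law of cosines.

6349 km

Let φ₁ = 1.1513 rad, φ₂ = 0.3213 rad, and Δλ = 0.8510 rad.
cos c = sin φ₁ sin φ₂ + cos φ₁ cos φ₂ cos Δλ = (0.9133)(0.3158) + (0.4073)(0.9488)(0.6592) = 0.54318,
so c = arccos(0.54318) = 0.99657 rad.
Distance = R·c = 6371 × 0.9966 ≈ 6349 km.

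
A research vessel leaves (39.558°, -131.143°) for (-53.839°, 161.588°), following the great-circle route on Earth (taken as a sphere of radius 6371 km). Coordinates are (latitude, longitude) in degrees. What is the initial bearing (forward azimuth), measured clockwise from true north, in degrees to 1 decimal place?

Δλ = -67.269° = -1.1741 rad.
y = sin Δλ · cos φ₂ = (-0.9223)(0.5901) = -0.5442
x = cos φ₁ sin φ₂ − sin φ₁ cos φ₂ cos Δλ = (0.7710)(-0.8074) − (0.6369)(0.5901)(0.3864) = -0.7677
θ = atan2(y, x) = -144.67°; adding 360° gives 215.3°.

215.3°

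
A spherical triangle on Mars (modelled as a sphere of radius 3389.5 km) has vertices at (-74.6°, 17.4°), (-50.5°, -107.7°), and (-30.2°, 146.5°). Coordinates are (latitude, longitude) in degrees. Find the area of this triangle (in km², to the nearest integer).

7160991 km²

Side lengths (central angles): a = 1.3300, b = 1.2237, c = 0.8674 rad; semiperimeter s = 1.7105.
By l'Huilier's theorem, tan(E/4) = √[tan(s/2) tan((s−a)/2) tan((s−b)/2) tan((s−c)/2)], giving spherical excess E = 0.6233 rad.
Area = E·R² = 0.6233 × (3389.5)² ≈ 7160991 km².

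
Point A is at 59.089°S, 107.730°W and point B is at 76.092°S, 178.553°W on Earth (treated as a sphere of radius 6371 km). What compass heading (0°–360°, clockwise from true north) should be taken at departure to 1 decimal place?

207.8°

With φ₁ = -1.0313, φ₂ = -1.3281, Δλ = -1.2361 rad, the forward-azimuth formula gives
θ = atan2( sin Δλ cos φ₂ , cos φ₁ sin φ₂ − sin φ₁ cos φ₂ cos Δλ ) = atan2(-0.2270, -0.4309) = -152.22°.
Adding 360° brings this into [0°, 360°): 207.8°.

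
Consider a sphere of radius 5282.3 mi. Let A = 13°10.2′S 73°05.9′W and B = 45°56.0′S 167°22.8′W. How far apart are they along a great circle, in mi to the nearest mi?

7698 mi

Let φ₁ = -0.2299 rad, φ₂ = -0.8017 rad, and Δλ = -1.6455 rad.
cos c = sin φ₁ sin φ₂ + cos φ₁ cos φ₂ cos Δλ = (-0.2278)(-0.7185) + (0.9737)(0.6955)(-0.0747) = 0.11315,
so c = arccos(0.11315) = 1.45740 rad.
Distance = R·c = 5282.3 × 1.4574 ≈ 7698 mi.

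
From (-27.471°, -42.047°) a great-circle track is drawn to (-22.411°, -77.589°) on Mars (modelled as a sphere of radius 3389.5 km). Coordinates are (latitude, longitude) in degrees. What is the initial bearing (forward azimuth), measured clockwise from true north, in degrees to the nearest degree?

Δλ = -35.542° = -0.6203 rad.
y = sin Δλ · cos φ₂ = (-0.5813)(0.9245) = -0.5374
x = cos φ₁ sin φ₂ − sin φ₁ cos φ₂ cos Δλ = (0.8872)(-0.3812) − (-0.4613)(0.9245)(0.8137) = 0.0087
θ = atan2(y, x) = -89.07°; adding 360° gives 271°.

271°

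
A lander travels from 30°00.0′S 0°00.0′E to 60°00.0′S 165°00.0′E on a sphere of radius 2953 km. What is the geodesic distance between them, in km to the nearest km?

4595 km

With latitudes φ₁ = -30.000°, φ₂ = -60.000° and longitude difference Δλ = 165.000°:
Haversine: a = sin²(Δφ/2) + cos φ₁ cos φ₂ sin²(Δλ/2) = 0.0670 + (0.8660)(0.5000)(0.9830) = 0.49262.
Central angle c = 2·arcsin(√a) = 1.55604 rad.
Distance = R·c = 2953 × 1.5560 ≈ 4595 km.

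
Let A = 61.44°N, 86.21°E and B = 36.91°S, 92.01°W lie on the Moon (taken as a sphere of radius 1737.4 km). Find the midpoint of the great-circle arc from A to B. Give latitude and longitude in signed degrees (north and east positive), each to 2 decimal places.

40.77°, -89.37°

The central angle between A and B is δ = 2.7130 rad.
With f = 0.5, the slerp weights are sin((1−f)δ)/sin δ = 2.3513 and sin(fδ)/sin δ = 2.3513.
Weighted sum of the unit vectors: (2.3513)·(0.0316,0.4770,0.8783) + (2.3513)·(-0.0280,-0.7991,-0.6006) = (0.0084, -0.7572, 0.6531).
Converting back: φ = atan2(z, √(x²+y²)) = 40.77°, λ = atan2(y, x) = -89.37°.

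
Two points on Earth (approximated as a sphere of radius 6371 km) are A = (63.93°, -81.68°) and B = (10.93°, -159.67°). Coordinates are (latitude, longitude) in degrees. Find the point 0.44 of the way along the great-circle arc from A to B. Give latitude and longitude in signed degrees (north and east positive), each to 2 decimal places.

Central angle δ = 1.3077 rad. Interpolating on the sphere with fraction f = 0.44:
P = [sin((1−f)δ)·A + sin(fδ)·B] / sin δ = 0.6924·A + 0.5635·B in Cartesian coordinates,
giving P = (-0.4748, -0.4933, 0.7288), i.e. latitude 46.79°, longitude -133.90°.

46.79°, -133.90°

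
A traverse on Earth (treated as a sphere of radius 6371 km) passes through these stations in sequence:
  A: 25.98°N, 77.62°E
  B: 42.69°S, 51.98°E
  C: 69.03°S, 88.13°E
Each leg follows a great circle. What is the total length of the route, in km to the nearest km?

Leg A→B: central angle 1.2675 rad, distance 8075.2 km.
Leg B→C: central angle 0.5632 rad, distance 3588.4 km.
Total: 8075.2 + 3588.4 ≈ 11664 km.

11664 km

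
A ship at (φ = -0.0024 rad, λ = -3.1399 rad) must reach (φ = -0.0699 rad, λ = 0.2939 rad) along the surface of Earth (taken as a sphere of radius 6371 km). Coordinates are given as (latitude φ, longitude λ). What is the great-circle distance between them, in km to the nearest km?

Let φ₁ = -0.0024 rad, φ₂ = -0.0699 rad, and Δλ = -2.8494 rad.
cos c = sin φ₁ sin φ₂ + cos φ₁ cos φ₂ cos Δλ = (-0.0024)(-0.0698) + (1.0000)(0.9976)(-0.9576) = -0.95510,
so c = arccos(-0.95510) = 2.84080 rad.
Distance = R·c = 6371 × 2.8408 ≈ 18099 km.

18099 km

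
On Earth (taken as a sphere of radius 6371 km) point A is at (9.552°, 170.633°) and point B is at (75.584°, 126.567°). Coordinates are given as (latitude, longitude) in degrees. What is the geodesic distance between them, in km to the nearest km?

7817 km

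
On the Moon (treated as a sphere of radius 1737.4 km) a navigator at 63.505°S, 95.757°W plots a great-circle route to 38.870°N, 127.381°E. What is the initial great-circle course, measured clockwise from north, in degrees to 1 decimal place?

246.8°

With φ₁ = -1.1084, φ₂ = 0.6784, Δλ = -2.3887 rad, the forward-azimuth formula gives
θ = atan2( sin Δλ cos φ₂ , cos φ₁ sin φ₂ − sin φ₁ cos φ₂ cos Δλ ) = atan2(-0.5324, -0.2285) = -113.23°.
Adding 360° brings this into [0°, 360°): 246.8°.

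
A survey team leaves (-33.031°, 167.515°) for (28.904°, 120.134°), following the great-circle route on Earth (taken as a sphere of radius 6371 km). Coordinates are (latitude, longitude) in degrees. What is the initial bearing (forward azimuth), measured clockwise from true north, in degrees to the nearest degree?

319°

With φ₁ = -0.5765, φ₂ = 0.5045, Δλ = -0.8270 rad, the forward-azimuth formula gives
θ = atan2( sin Δλ cos φ₂ , cos φ₁ sin φ₂ − sin φ₁ cos φ₂ cos Δλ ) = atan2(-0.6442, 0.7283) = -41.49°.
Adding 360° brings this into [0°, 360°): 319°.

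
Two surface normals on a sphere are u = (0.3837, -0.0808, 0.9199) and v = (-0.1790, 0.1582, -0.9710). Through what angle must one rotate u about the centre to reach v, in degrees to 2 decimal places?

u·v = -0.9747; |u| = 1.0000, |v| = 1.0000.
cos θ = (u·v)/(|u||v|) = -0.9747, so θ = 167.10°.

167.10°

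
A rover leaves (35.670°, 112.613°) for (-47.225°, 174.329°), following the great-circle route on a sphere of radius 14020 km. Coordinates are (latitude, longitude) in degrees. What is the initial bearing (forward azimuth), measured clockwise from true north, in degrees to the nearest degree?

With φ₁ = 0.6226, φ₂ = -0.8242, Δλ = 1.0771 rad, the forward-azimuth formula gives
θ = atan2( sin Δλ cos φ₂ , cos φ₁ sin φ₂ − sin φ₁ cos φ₂ cos Δλ ) = atan2(0.5980, -0.7840) = 142.66°.
So the initial bearing is 143°.

143°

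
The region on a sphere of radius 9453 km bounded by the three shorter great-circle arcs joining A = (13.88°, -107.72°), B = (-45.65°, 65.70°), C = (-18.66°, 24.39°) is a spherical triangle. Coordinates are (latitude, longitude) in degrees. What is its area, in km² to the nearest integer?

194710366 km²

Side lengths (central angles): a = 0.7579, b = 2.3371, c = 2.5787 rad; semiperimeter s = 2.8369.
By l'Huilier's theorem, tan(E/4) = √[tan(s/2) tan((s−a)/2) tan((s−b)/2) tan((s−c)/2)], giving spherical excess E = 2.1790 rad.
Area = E·R² = 2.1790 × (9453)² ≈ 194710366 km².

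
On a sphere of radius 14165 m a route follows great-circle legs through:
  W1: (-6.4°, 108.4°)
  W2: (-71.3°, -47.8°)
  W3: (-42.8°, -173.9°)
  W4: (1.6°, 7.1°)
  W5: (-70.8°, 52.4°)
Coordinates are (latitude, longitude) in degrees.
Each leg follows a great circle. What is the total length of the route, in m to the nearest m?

Leg W1→W2: central angle 1.7578 rad, distance 24899.5 m.
Leg W2→W3: central angle 1.0414 rad, distance 14752.1 m.
Leg W3→W4: central angle 2.4223 rad, distance 34312.6 m.
Leg W4→W5: central angle 1.3645 rad, distance 19327.7 m.
Total: 24899.5 + 14752.1 + 34312.6 + 19327.7 ≈ 93292 m.

93292 m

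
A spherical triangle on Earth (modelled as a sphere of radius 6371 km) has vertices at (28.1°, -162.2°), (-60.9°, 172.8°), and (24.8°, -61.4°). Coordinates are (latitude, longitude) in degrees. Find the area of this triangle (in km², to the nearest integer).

89043743 km²

Side lengths (central angles): a = 2.2456, b = 1.5233, c = 1.5935 rad; semiperimeter s = 2.6812.
By l'Huilier's theorem, tan(E/4) = √[tan(s/2) tan((s−a)/2) tan((s−b)/2) tan((s−c)/2)], giving spherical excess E = 2.1938 rad.
Area = E·R² = 2.1938 × (6371)² ≈ 89043743 km².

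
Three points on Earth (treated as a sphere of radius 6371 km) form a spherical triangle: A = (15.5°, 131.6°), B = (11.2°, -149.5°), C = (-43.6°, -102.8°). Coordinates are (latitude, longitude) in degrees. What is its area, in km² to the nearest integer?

Side lengths (central angles): a = 1.2098, b = 2.2025, c = 1.3347 rad; semiperimeter s = 2.3735.
By l'Huilier's theorem, tan(E/4) = √[tan(s/2) tan((s−a)/2) tan((s−b)/2) tan((s−c)/2)], giving spherical excess E = 1.1010 rad.
Area = E·R² = 1.1010 × (6371)² ≈ 44690277 km².

44690277 km²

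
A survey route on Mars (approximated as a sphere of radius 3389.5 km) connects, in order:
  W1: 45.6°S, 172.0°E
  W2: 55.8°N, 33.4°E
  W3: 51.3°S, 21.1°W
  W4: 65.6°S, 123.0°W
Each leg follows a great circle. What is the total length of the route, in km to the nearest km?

18780 km

Leg W1→W2: central angle 2.6593 rad, distance 9013.6 km.
Leg W2→W3: central angle 2.0280 rad, distance 6873.7 km.
Leg W3→W4: central angle 0.8533 rad, distance 2892.4 km.
Total: 9013.6 + 6873.7 + 2892.4 ≈ 18780 km.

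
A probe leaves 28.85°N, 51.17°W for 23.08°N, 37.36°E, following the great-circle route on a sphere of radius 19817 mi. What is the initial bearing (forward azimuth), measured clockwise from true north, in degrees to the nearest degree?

70°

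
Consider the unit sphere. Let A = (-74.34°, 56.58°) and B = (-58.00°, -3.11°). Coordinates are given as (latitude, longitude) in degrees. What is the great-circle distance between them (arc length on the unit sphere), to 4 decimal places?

0.4762

With latitudes φ₁ = -74.340°, φ₂ = -58.000° and longitude difference Δλ = -59.690°:
cos c = sin φ₁ sin φ₂ + cos φ₁ cos φ₂ cos Δλ = (-0.9629)(-0.8480) + (0.2699)(0.5299)(0.5047) = 0.88876,
so c = arccos(0.88876) = 0.47617 rad.
On the unit sphere the arc length equals the central angle: 0.4762.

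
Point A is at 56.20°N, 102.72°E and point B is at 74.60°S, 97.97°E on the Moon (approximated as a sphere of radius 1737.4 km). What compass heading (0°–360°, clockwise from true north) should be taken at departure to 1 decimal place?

Δλ = -4.750° = -0.0829 rad.
y = sin Δλ · cos φ₂ = (-0.0828)(0.2656) = -0.0220
x = cos φ₁ sin φ₂ − sin φ₁ cos φ₂ cos Δλ = (0.5563)(-0.9641) − (0.8310)(0.2656)(0.9966) = -0.7562
θ = atan2(y, x) = -178.33°; adding 360° gives 181.7°.

181.7°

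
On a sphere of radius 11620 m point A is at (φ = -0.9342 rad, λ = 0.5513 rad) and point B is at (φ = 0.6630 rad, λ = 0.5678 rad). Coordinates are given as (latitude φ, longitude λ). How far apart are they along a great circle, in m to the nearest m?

With latitudes φ₁ = -53.526°, φ₂ = 37.987° and longitude difference Δλ = 0.945°:
Haversine: a = sin²(Δφ/2) + cos φ₁ cos φ₂ sin²(Δλ/2) = 0.5132 + (0.5945)(0.7881)(0.0001) = 0.51323.
Central angle c = 2·arcsin(√a) = 1.59726 rad.
Distance = R·c = 11620 × 1.5973 ≈ 18560 m.

18560 m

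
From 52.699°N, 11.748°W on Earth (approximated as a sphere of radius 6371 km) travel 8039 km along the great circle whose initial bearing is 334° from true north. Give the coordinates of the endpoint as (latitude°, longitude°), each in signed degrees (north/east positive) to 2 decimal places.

49.53°, -151.70°

Angular distance δ = d/R = 8039/6371 = 1.26181 rad; initial bearing θ = 5.8294 rad.
sin φ₂ = sin φ₁ cos δ + cos φ₁ sin δ cos θ = (0.7955)(0.3041) + (0.6060)(0.9526)(0.8988) = 0.7608, so φ₂ = 49.53°.
Δλ = atan2(sin θ sin δ cos φ₁, cos δ − sin φ₁ sin φ₂) = atan2(-0.2531, -0.3011) = -139.951°.
λ₂ = -11.748° − 139.951° = -151.70°.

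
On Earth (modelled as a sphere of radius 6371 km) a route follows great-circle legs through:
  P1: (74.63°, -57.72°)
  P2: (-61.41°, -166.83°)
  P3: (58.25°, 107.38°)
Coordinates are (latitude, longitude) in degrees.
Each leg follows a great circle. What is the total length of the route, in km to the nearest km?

32178 km

Leg P1→P2: central angle 2.6642 rad, distance 16973.5 km.
Leg P2→P3: central angle 2.3865 rad, distance 15204.1 km.
Total: 16973.5 + 15204.1 ≈ 32178 km.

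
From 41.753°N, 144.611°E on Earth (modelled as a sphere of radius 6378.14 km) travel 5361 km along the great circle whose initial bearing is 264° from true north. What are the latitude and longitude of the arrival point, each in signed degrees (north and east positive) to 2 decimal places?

22.71°, 91.17°

Angular distance δ = d/R = 5361/6378.14 = 0.84053 rad; initial bearing θ = 4.6077 rad.
sin φ₂ = sin φ₁ cos δ + cos φ₁ sin δ cos θ = (0.6659)(0.6671) + (0.7460)(0.7450)(-0.1045) = 0.3861, so φ₂ = 22.71°.
Δλ = atan2(sin θ sin δ cos φ₁, cos δ − sin φ₁ sin φ₂) = atan2(-0.5527, 0.4099) = -53.437°.
λ₂ = 144.611° − 53.437° = 91.17°.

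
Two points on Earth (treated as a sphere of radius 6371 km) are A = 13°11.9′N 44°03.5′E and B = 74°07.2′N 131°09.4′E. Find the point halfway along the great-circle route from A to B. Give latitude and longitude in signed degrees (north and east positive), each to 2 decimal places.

49.28°, 59.53°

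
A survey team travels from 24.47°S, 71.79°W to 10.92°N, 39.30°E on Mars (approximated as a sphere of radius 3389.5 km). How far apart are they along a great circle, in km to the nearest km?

Let φ₁ = -0.4271 rad, φ₂ = 0.1906 rad, and Δλ = 1.9389 rad.
Haversine: a = sin²(Δφ/2) + cos φ₁ cos φ₂ sin²(Δλ/2) = 0.0924 + (0.9102)(0.9819)(0.6799) = 0.70003.
Central angle c = 2·arcsin(√a) = 1.98237 rad.
Distance = R·c = 3389.5 × 1.9824 ≈ 6719 km.

6719 km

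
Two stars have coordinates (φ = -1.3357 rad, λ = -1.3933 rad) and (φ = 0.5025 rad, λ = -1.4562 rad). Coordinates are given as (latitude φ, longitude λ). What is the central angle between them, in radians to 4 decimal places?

1.8386 rad

Let φ₁ = -1.3357 rad, φ₂ = 0.5025 rad, and Δλ = -0.0629 rad.
Haversine: a = sin²(Δφ/2) + cos φ₁ cos φ₂ sin²(Δλ/2) = 0.6321 + (0.2329)(0.8764)(0.0010) = 0.63232.
Central angle c = 2·arcsin(√a) = 1.83862 rad.
So the angular separation is 1.8386 rad.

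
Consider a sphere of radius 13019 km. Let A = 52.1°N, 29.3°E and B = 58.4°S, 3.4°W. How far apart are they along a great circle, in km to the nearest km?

25825 km

With latitudes φ₁ = 52.100°, φ₂ = -58.400° and longitude difference Δλ = -32.700°:
Haversine: a = sin²(Δφ/2) + cos φ₁ cos φ₂ sin²(Δλ/2) = 0.6751 + (0.6143)(0.5240)(0.0792) = 0.70061.
Central angle c = 2·arcsin(√a) = 1.98365 rad.
Distance = R·c = 13019 × 1.9836 ≈ 25825 km.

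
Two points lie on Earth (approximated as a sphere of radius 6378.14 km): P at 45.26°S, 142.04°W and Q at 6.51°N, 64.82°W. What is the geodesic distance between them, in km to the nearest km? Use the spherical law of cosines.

9545 km

Let φ₁ = -0.7899 rad, φ₂ = 0.1136 rad, and Δλ = 1.3477 rad.
cos c = sin φ₁ sin φ₂ + cos φ₁ cos φ₂ cos Δλ = (-0.7103)(0.1134) + (0.7039)(0.9936)(0.2212) = 0.07417,
so c = arccos(0.07417) = 1.49656 rad.
Distance = R·c = 6378.14 × 1.4966 ≈ 9545 km.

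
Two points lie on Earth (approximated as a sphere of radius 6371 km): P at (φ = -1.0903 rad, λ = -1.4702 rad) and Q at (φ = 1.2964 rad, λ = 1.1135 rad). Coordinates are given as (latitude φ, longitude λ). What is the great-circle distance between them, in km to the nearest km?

18204 km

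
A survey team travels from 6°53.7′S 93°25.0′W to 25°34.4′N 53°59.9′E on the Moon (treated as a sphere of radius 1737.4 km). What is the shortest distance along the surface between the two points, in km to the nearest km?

4359 km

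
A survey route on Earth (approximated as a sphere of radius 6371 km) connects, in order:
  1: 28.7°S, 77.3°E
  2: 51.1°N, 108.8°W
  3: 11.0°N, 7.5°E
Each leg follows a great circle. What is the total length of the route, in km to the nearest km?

28276 km

Leg 1→2: central angle 2.7425 rad, distance 17472.7 km.
Leg 2→3: central angle 1.6957 rad, distance 10803.6 km.
Total: 17472.7 + 10803.6 ≈ 28276 km.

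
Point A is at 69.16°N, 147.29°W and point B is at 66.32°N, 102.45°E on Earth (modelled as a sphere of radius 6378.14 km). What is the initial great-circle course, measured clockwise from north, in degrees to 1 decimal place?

With φ₁ = 1.2071, φ₂ = 1.1575, Δλ = -1.9244 rad, the forward-azimuth formula gives
θ = atan2( sin Δλ cos φ₂ , cos φ₁ sin φ₂ − sin φ₁ cos φ₂ cos Δλ ) = atan2(-0.3768, 0.4558) = -39.58°.
Adding 360° brings this into [0°, 360°): 320.4°.

320.4°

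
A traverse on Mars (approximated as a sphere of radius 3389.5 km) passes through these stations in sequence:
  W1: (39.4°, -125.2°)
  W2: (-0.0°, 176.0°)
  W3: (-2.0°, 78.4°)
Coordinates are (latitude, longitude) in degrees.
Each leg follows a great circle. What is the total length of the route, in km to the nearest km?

Leg W1→W2: central angle 1.1590 rad, distance 3928.3 km.
Leg W2→W3: central angle 1.7034 rad, distance 5773.5 km.
Total: 3928.3 + 5773.5 ≈ 9702 km.

9702 km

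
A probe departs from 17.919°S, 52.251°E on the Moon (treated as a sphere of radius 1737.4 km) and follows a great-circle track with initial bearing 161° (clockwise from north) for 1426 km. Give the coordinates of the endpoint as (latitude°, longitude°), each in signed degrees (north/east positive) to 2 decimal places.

-60.22°, 80.92°

Angular distance δ = d/R = 1426/1737.4 = 0.82077 rad; initial bearing θ = 2.8100 rad.
sin φ₂ = sin φ₁ cos δ + cos φ₁ sin δ cos θ = (-0.3077)(0.6817) + (0.9515)(0.7317)(-0.9455) = -0.8680, so φ₂ = -60.22°.
Δλ = atan2(sin θ sin δ cos φ₁, cos δ − sin φ₁ sin φ₂) = atan2(0.2267, 0.4146) = 28.664°.
λ₂ = 52.251° + 28.664° = 80.92°.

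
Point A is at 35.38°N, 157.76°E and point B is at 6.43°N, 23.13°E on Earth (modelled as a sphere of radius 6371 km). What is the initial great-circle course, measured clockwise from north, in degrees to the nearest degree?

305°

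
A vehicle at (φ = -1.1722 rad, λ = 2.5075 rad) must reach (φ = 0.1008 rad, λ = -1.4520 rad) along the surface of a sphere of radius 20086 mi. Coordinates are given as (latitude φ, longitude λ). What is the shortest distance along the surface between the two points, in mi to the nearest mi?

With latitudes φ₁ = -67.162°, φ₂ = 5.775° and longitude difference Δλ = 133.137°:
cos c = sin φ₁ sin φ₂ + cos φ₁ cos φ₂ cos Δλ = (-0.9216)(0.1006) + (0.3881)(0.9949)(-0.6837) = -0.35677,
so c = arccos(-0.35677) = 1.93561 rad.
Distance = R·c = 20086 × 1.9356 ≈ 38879 mi.

38879 mi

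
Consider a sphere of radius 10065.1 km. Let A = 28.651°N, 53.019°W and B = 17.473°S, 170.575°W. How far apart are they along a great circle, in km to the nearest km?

21447 km

With latitudes φ₁ = 28.651°, φ₂ = -17.473° and longitude difference Δλ = -117.556°:
cos c = sin φ₁ sin φ₂ + cos φ₁ cos φ₂ cos Δλ = (0.4795)(-0.3003) + (0.8776)(0.9539)(-0.4626) = -0.53120,
so c = arccos(-0.53120) = 2.13082 rad.
Distance = R·c = 10065.1 × 2.1308 ≈ 21447 km.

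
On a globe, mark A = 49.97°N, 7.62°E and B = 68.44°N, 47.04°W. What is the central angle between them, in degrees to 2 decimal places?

31.91°

Let φ₁ = 0.8721 rad, φ₂ = 1.1945 rad, and Δλ = -0.9540 rad.
cos c = sin φ₁ sin φ₂ + cos φ₁ cos φ₂ cos Δλ = (0.7657)(0.9300) + (0.6432)(0.3675)(0.5784) = 0.84885,
so c = arccos(0.84885) = 0.55699 rad.
So the angular separation is 31.91°.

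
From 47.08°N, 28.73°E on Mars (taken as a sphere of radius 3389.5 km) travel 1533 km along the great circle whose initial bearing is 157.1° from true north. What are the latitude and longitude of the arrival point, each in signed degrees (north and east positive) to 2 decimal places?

Angular distance δ = d/R = 1533/3389.5 = 0.45228 rad; initial bearing θ = 2.7419 rad.
sin φ₂ = sin φ₁ cos δ + cos φ₁ sin δ cos θ = (0.7323)(0.8995) + (0.6810)(0.4370)(-0.9212) = 0.3845, so φ₂ = 22.61°.
Δλ = atan2(sin θ sin δ cos φ₁, cos δ − sin φ₁ sin φ₂) = atan2(0.1158, 0.6179) = 10.616°.
λ₂ = 28.730° + 10.616° = 39.35°.

22.61°, 39.35°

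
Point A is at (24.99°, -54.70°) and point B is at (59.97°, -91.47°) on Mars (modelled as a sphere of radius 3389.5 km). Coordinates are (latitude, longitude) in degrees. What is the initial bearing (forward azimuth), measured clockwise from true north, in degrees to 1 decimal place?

334.0°

With φ₁ = 0.4362, φ₂ = 1.0467, Δλ = -0.6418 rad, the forward-azimuth formula gives
θ = atan2( sin Δλ cos φ₂ , cos φ₁ sin φ₂ − sin φ₁ cos φ₂ cos Δλ ) = atan2(-0.2996, 0.6154) = -25.96°.
Adding 360° brings this into [0°, 360°): 334.0°.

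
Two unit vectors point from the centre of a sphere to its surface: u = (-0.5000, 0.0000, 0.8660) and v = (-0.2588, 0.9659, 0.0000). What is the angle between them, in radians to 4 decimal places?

u·v = 0.1294; |u| = 1.0000, |v| = 1.0000.
cos θ = (u·v)/(|u||v|) = 0.1294, so θ = 1.4410 rad.

1.4410 rad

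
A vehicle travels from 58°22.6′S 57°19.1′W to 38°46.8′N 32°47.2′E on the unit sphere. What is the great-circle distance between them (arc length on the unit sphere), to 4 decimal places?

In radians: φ₁ = -1.0189, φ₂ = 0.6768, Δλ = 90.105° = 1.5726 rad.
Haversine: a = sin²(Δφ/2) + cos φ₁ cos φ₂ sin²(Δλ/2) = 0.5623 + (0.5243)(0.7796)(0.5009) = 0.76704.
Central angle c = 2·arcsin(√a) = 2.13421 rad.
On the unit sphere the arc length equals the central angle: 2.1342.

2.1342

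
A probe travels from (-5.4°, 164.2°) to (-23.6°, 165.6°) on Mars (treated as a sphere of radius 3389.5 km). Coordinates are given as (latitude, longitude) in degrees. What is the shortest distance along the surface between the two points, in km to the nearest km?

With latitudes φ₁ = -5.400°, φ₂ = -23.600° and longitude difference Δλ = 1.400°:
Haversine: a = sin²(Δφ/2) + cos φ₁ cos φ₂ sin²(Δλ/2) = 0.0250 + (0.9956)(0.9164)(0.0001) = 0.02515.
Central angle c = 2·arcsin(√a) = 0.31852 rad.
Distance = R·c = 3389.5 × 0.3185 ≈ 1080 km.

1080 km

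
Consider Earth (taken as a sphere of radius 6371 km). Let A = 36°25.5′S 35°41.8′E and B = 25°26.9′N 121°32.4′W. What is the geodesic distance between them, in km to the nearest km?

Let φ₁ = -0.6357 rad, φ₂ = 0.4442 rad, and Δλ = -2.7443 rad.
cos c = sin φ₁ sin φ₂ + cos φ₁ cos φ₂ cos Δλ = (-0.5938)(0.4297) + (0.8046)(0.9030)(-0.9221) = -0.92511,
so c = arccos(-0.92511) = 2.75213 rad.
Distance = R·c = 6371 × 2.7521 ≈ 17534 km.

17534 km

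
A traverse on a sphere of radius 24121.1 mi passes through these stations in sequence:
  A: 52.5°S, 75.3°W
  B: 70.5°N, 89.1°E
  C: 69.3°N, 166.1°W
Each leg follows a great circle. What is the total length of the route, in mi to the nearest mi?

Leg A→B: central angle 2.8040 rad, distance 67636.7 mi.
Leg B→C: central angle 0.5517 rad, distance 13307.0 mi.
Total: 67636.7 + 13307.0 ≈ 80944 mi.

80944 mi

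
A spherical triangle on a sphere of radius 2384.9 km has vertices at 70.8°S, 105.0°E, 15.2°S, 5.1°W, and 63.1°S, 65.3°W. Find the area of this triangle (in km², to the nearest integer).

Side lengths (central angles): a = 1.1031, b = 0.8016, c = 1.4318 rad; semiperimeter s = 1.6683.
By l'Huilier's theorem, tan(E/4) = √[tan(s/2) tan((s−a)/2) tan((s−b)/2) tan((s−c)/2)], giving spherical excess E = 0.5275 rad.
Area = E·R² = 0.5275 × (2384.9)² ≈ 3000292 km².

3000292 km²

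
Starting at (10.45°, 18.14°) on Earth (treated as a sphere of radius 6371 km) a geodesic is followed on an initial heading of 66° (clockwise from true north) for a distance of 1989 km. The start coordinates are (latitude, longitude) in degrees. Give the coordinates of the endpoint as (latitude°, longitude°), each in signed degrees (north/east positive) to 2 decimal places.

Angular distance δ = d/R = 1989/6371 = 0.31220 rad; initial bearing θ = 1.1519 rad.
sin φ₂ = sin φ₁ cos δ + cos φ₁ sin δ cos θ = (0.1814)(0.9517) + (0.9834)(0.3071)(0.4067) = 0.2955, so φ₂ = 17.19°.
Δλ = atan2(sin θ sin δ cos φ₁, cos δ − sin φ₁ sin φ₂) = atan2(0.2759, 0.8981) = 17.080°.
λ₂ = 18.140° + 17.080° = 35.22°.

17.19°, 35.22°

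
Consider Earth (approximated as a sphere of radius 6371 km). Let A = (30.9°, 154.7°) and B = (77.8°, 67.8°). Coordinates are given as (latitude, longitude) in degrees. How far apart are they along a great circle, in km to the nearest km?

6585 km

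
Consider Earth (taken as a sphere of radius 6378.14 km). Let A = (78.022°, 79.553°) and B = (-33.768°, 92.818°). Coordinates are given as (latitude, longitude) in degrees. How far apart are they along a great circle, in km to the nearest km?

12476 km

With latitudes φ₁ = 78.022°, φ₂ = -33.768° and longitude difference Δλ = 13.265°:
Haversine: a = sin²(Δφ/2) + cos φ₁ cos φ₂ sin²(Δλ/2) = 0.6856 + (0.2075)(0.8313)(0.0133) = 0.68790.
Central angle c = 2·arcsin(√a) = 1.95607 rad.
Distance = R·c = 6378.14 × 1.9561 ≈ 12476 km.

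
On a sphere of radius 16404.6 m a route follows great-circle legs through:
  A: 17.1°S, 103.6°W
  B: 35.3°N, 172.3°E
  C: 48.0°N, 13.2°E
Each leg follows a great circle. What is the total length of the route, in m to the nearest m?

Leg A→B: central angle 1.6606 rad, distance 27242.2 m.
Leg B→C: central angle 1.6516 rad, distance 27094.2 m.
Total: 27242.2 + 27094.2 ≈ 54336 m.

54336 m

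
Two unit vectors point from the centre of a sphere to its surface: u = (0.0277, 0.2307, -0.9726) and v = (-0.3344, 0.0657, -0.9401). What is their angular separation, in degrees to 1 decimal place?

23.0°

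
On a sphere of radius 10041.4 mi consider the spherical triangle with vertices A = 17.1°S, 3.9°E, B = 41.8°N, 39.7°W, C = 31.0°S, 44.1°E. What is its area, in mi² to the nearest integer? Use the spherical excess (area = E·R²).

31402773 mi²

Side lengths (central angles): a = 1.8486, b = 0.6806, c = 1.2451 rad; semiperimeter s = 1.8871.
By l'Huilier's theorem, tan(E/4) = √[tan(s/2) tan((s−a)/2) tan((s−b)/2) tan((s−c)/2)], giving spherical excess E = 0.3114 rad.
Area = E·R² = 0.3114 × (10041.4)² ≈ 31402773 mi².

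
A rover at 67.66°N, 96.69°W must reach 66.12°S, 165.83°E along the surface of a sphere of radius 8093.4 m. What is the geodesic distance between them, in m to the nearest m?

21185 m

Let φ₁ = 1.1809 rad, φ₂ = -1.1540 rad, and Δλ = -1.7013 rad.
cos c = sin φ₁ sin φ₂ + cos φ₁ cos φ₂ cos Δλ = (0.9249)(-0.9144) + (0.3801)(0.4048)(-0.1302) = -0.86580,
so c = arccos(-0.86580) = 2.61754 rad.
Distance = R·c = 8093.4 × 2.6175 ≈ 21185 m.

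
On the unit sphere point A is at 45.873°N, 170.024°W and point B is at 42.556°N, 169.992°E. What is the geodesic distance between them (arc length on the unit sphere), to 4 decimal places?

0.2559

With latitudes φ₁ = 45.873°, φ₂ = 42.556° and longitude difference Δλ = -19.984°:
cos c = sin φ₁ sin φ₂ + cos φ₁ cos φ₂ cos Δλ = (0.7178)(0.6763) + (0.6963)(0.7366)(0.9398) = 0.96744,
so c = arccos(0.96744) = 0.25587 rad.
On the unit sphere the arc length equals the central angle: 0.2559.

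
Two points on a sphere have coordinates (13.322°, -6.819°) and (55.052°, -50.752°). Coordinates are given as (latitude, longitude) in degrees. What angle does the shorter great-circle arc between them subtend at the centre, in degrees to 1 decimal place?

53.8°

Let φ₁ = 0.2325 rad, φ₂ = 0.9608 rad, and Δλ = -0.7668 rad.
Haversine: a = sin²(Δφ/2) + cos φ₁ cos φ₂ sin²(Δλ/2) = 0.1269 + (0.9731)(0.5728)(0.1399) = 0.20485.
Central angle c = 2·arcsin(√a) = 0.93937 rad.
So the angular separation is 53.8°.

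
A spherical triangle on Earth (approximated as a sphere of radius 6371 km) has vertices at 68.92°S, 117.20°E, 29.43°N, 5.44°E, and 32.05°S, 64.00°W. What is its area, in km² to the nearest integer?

Side lengths (central angles): a = 1.5723, b = 1.3793, c = 2.1829 rad; semiperimeter s = 2.5672.
By l'Huilier's theorem, tan(E/4) = √[tan(s/2) tan((s−a)/2) tan((s−b)/2) tan((s−c)/2)], giving spherical excess E = 1.8274 rad.
Area = E·R² = 1.8274 × (6371)² ≈ 74171490 km².

74171490 km²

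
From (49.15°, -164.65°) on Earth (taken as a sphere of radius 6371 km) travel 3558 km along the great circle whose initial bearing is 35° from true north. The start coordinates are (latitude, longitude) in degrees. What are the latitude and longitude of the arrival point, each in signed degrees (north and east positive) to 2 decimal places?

67.73°, -111.33°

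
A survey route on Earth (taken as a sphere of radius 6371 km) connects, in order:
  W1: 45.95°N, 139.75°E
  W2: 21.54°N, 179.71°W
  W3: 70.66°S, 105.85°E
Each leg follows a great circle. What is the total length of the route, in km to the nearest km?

Leg W1→W2: central angle 0.7146 rad, distance 4552.6 km.
Leg W2→W3: central angle 1.8378 rad, distance 11708.3 km.
Total: 4552.6 + 11708.3 ≈ 16261 km.

16261 km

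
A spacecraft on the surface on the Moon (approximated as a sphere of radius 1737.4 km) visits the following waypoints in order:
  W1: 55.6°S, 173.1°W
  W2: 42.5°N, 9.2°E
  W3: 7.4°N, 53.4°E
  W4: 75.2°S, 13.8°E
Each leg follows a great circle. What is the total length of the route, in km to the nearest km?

Leg W1→W2: central angle 2.9115 rad, distance 5058.4 km.
Leg W2→W3: central angle 0.9133 rad, distance 1586.7 km.
Leg W3→W4: central angle 1.5001 rad, distance 2606.2 km.
Total: 5058.4 + 1586.7 + 2606.2 ≈ 9251 km.

9251 km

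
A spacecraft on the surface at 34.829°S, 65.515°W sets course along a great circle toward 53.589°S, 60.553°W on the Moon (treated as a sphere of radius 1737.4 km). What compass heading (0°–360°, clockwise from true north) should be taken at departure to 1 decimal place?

Δλ = 4.962° = 0.0866 rad.
y = sin Δλ · cos φ₂ = (0.0865)(0.5936) = 0.0513
x = cos φ₁ sin φ₂ − sin φ₁ cos φ₂ cos Δλ = (0.8209)(-0.8048) − (-0.5711)(0.5936)(0.9963) = -0.3229
θ = atan2(y, x) = 170.96°, so the bearing is 171.0°.

171.0°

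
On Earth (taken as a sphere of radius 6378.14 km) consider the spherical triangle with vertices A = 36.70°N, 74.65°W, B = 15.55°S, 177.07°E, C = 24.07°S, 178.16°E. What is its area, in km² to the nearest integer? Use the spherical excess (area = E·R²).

Side lengths (central angles): a = 0.1498, b = 2.0489, c = 1.9850 rad; semiperimeter s = 2.0919.
By l'Huilier's theorem, tan(E/4) = √[tan(s/2) tan((s−a)/2) tan((s−b)/2) tan((s−c)/2)], giving spherical excess E = 0.2152 rad.
Area = E·R² = 0.2152 × (6378.14)² ≈ 8754787 km².

8754787 km²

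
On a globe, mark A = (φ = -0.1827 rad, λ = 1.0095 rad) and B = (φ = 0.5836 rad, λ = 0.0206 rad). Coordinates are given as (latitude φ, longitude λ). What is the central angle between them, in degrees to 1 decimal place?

Let φ₁ = -0.1827 rad, φ₂ = 0.5836 rad, and Δλ = -0.9889 rad.
cos c = sin φ₁ sin φ₂ + cos φ₁ cos φ₂ cos Δλ = (-0.1817)(0.5510) + (0.9834)(0.8345)(0.5496) = 0.35089,
so c = arccos(0.35089) = 1.21227 rad.
So the angular separation is 69.5°.

69.5°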